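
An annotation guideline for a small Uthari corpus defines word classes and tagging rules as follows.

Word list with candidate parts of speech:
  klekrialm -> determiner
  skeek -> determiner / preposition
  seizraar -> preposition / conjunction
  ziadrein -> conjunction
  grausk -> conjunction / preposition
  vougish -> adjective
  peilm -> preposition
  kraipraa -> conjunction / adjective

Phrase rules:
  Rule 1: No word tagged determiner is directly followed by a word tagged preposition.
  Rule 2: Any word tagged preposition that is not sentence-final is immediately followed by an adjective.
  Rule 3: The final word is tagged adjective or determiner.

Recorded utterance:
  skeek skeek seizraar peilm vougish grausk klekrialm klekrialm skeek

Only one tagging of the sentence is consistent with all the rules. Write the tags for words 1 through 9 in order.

determiner determiner conjunction preposition adjective conjunction determiner determiner determiner

Candidates per position — 1:skeek {determiner,preposition}; 2:skeek {determiner,preposition}; 3:seizraar {preposition,conjunction}; 4:peilm {preposition}; 5:vougish {adjective}; 6:grausk {conjunction,preposition}; 7:klekrialm {determiner}; 8:klekrialm {determiner}; 9:skeek {determiner,preposition}.
Word 1 cannot be preposition — rule 2 would then fail for every completion. It is determiner.
Word 2 cannot be preposition — rule 1 would then fail for every completion. It is determiner.
Word 3 cannot be preposition — rule 1 would then fail for every completion. It is conjunction.
Word 6 cannot be preposition — rule 2 would then fail for every completion. It is conjunction.
Word 9 cannot be preposition — rule 1 would then fail for every completion. It is determiner.
So the tagging must be: determiner determiner conjunction preposition adjective conjunction determiner determiner determiner.
Verifying each rule — rule 1 satisfied; rule 2 satisfied; rule 3 satisfied.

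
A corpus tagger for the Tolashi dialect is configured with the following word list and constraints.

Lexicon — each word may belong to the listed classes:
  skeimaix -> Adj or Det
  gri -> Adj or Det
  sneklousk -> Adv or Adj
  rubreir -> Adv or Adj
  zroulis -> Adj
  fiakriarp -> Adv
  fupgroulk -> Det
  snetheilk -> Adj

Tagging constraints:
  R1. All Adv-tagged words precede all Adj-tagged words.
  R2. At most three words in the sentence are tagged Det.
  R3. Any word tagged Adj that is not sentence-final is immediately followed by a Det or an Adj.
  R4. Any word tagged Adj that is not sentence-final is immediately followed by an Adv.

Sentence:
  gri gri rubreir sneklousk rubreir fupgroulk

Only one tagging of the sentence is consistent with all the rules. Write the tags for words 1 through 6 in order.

Det Det Adv Adv Adv Det

Candidates per position — 1:gri {Adj,Det}; 2:gri {Adj,Det}; 3:rubreir {Adv,Adj}; 4:sneklousk {Adv,Adj}; 5:rubreir {Adv,Adj}; 6:fupgroulk {Det}.
If word 1 were Adj, no tagging could satisfy rule 4; so word 1 is Det.
If word 5 were Adj, no tagging could satisfy rule 4; so word 5 is Adv.
If word 2 were Adj, no tagging could satisfy rule 1; so word 2 is Det.
If word 3 were Adj, no tagging could satisfy rule 1; so word 3 is Adv.
If word 4 were Adj, no tagging could satisfy rule 1; so word 4 is Adv.
The unique satisfying tagging is: Det Det Adv Adv Adv Det.
Rule-by-rule: rule 1 holds; rule 2 holds; rule 3 holds; rule 4 holds.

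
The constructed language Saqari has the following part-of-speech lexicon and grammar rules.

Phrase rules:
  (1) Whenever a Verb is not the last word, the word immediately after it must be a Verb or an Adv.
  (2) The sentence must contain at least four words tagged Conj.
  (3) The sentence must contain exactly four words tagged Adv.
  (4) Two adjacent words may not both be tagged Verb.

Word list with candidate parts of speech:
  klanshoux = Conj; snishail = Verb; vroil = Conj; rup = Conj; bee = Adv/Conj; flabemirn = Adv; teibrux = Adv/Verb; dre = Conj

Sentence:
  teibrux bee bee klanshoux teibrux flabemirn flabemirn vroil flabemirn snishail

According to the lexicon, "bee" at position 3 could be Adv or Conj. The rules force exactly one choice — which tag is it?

Conj

Candidates per position — 1:teibrux {Adv,Verb}; 2:bee {Adv,Conj}; 3:bee {Adv,Conj}; 4:klanshoux {Conj}; 5:teibrux {Adv,Verb}; 6:flabemirn {Adv}; 7:flabemirn {Adv}; 8:vroil {Conj}; 9:flabemirn {Adv}; 10:snishail {Verb}.
At position 2, choosing Adv makes rule 2 impossible to satisfy; hence Conj.
At position 3, choosing Adv makes rule 2 impossible to satisfy; hence Conj.
At position 1, choosing Verb makes rule 1 impossible to satisfy; hence Adv.
At position 5, choosing Adv makes rule 3 impossible to satisfy; hence Verb.
That leaves exactly one tagging: Adv Conj Conj Conj Verb Adv Adv Conj Adv Verb.
Check: rule 1 ok; rule 2 ok; rule 3 ok; rule 4 ok.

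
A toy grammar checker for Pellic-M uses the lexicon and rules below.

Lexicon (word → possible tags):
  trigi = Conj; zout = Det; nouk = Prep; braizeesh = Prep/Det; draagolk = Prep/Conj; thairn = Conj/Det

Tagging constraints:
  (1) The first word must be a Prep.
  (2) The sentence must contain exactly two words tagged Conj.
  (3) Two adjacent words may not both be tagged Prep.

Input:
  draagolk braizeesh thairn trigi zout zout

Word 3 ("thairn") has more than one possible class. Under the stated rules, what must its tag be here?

Candidates per position — 1:draagolk {Prep,Conj}; 2:braizeesh {Prep,Det}; 3:thairn {Conj,Det}; 4:trigi {Conj}; 5:zout {Det}; 6:zout {Det}.
Position 1: tagging it Conj would leave rule 1 unsatisfiable, so it must be Prep.
Position 2: tagging it Prep would leave rule 3 unsatisfiable, so it must be Det.
Position 3: tagging it Det would leave rule 2 unsatisfiable, so it must be Conj.
That leaves exactly one tagging: Prep Det Conj Conj Det Det.
Checking: rule 1 ✓; rule 2 ✓; rule 3 ✓.

Conj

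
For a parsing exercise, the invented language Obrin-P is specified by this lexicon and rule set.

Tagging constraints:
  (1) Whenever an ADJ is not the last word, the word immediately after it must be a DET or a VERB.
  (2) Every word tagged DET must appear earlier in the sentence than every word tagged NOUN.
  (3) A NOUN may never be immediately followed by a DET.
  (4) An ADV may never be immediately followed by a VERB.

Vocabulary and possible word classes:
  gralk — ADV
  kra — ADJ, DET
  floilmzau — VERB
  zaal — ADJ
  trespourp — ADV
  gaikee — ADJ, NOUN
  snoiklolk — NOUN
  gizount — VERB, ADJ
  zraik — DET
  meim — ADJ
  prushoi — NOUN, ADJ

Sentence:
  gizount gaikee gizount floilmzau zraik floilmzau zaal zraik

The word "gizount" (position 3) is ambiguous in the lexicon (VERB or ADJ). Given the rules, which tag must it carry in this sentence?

Candidates per position — 1:gizount {VERB,ADJ}; 2:gaikee {ADJ,NOUN}; 3:gizount {VERB,ADJ}; 4:floilmzau {VERB}; 5:zraik {DET}; 6:floilmzau {VERB}; 7:zaal {ADJ}; 8:zraik {DET}.
Position 1: tagging it ADJ would leave rule 1 unsatisfiable, so it must be VERB.
Position 2: tagging it NOUN would leave rule 2 unsatisfiable, so it must be ADJ.
Position 3: tagging it ADJ would leave rule 1 unsatisfiable, so it must be VERB.
That leaves exactly one tagging: VERB ADJ VERB VERB DET VERB ADJ DET.
Check: rule 1 ok; rule 2 ok; rule 3 ok; rule 4 ok.

VERB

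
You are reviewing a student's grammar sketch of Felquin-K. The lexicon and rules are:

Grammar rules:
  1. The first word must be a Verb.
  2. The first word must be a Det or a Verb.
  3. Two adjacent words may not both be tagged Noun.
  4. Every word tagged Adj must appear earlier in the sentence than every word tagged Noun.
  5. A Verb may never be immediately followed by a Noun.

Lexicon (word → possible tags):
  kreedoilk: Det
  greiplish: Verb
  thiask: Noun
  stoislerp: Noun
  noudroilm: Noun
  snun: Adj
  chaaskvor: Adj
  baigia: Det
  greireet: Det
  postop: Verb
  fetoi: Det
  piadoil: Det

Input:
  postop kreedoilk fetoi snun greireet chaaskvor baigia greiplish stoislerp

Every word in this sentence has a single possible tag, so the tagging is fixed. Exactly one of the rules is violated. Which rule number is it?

5

Fixed tagging: Verb Det Det Adj Det Adj Det Verb Noun.
Rule check: R1 holds, R2 holds, R3 holds, R4 holds, R5 violated.
Only rule 5 fails.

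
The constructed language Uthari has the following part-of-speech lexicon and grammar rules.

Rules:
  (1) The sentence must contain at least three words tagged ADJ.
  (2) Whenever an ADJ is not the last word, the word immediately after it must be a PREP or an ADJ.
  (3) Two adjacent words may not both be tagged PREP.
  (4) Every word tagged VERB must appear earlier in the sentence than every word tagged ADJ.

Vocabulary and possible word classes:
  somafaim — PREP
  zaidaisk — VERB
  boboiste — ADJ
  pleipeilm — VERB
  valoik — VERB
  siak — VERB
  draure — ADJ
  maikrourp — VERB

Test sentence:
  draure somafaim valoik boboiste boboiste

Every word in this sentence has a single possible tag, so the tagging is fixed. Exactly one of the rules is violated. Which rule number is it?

Fixed tagging: ADJ PREP VERB ADJ ADJ.
Applying the rules: R1 ✓, R2 ✓, R3 ✓, R4 ✗.
Only rule 4 fails.

4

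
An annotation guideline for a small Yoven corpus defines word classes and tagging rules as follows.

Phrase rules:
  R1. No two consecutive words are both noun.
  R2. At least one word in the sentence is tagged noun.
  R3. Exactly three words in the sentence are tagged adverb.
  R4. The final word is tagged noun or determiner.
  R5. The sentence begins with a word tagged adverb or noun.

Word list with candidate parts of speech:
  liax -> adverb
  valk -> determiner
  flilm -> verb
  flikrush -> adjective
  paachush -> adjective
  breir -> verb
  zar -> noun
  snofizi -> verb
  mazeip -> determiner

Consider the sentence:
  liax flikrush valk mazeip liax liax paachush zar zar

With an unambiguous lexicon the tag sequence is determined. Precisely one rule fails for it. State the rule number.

Fixed tagging: adverb adjective determiner determiner adverb adverb adjective noun noun.
Applying the rules: R1 fail, R2 pass, R3 pass, R4 pass, R5 pass.
Only rule 1 fails.

1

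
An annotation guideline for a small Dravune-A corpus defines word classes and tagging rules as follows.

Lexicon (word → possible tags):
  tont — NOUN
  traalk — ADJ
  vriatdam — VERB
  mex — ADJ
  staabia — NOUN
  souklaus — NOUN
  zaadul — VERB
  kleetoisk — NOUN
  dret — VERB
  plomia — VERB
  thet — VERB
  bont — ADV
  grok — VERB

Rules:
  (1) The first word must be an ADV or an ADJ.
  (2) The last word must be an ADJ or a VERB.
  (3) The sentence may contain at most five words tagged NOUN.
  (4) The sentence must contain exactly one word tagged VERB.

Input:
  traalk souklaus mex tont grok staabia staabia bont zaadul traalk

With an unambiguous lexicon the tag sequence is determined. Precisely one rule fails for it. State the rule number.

4

Fixed tagging: ADJ NOUN ADJ NOUN VERB NOUN NOUN ADV VERB ADJ.
Rule check: R1 holds, R2 holds, R3 holds, R4 violated.
Only rule 4 fails.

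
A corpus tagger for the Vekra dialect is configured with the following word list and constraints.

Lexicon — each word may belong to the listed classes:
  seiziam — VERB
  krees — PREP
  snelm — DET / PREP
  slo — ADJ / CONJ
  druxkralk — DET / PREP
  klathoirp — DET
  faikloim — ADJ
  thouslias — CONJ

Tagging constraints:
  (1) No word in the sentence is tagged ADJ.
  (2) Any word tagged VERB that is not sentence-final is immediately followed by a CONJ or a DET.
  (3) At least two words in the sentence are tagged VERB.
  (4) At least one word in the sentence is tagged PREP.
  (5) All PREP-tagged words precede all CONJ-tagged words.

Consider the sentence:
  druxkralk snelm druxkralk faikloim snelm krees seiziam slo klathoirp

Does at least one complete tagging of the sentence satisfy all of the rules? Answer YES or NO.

Candidates per position — 1:druxkralk {DET,PREP}; 2:snelm {DET,PREP}; 3:druxkralk {DET,PREP}; 4:faikloim {ADJ}; 5:snelm {DET,PREP}; 6:krees {PREP}; 7:seiziam {VERB}; 8:slo {ADJ,CONJ}; 9:klathoirp {DET}.
Rule 1 cannot be satisfied by any choice of tags from the lexicon.
So there is no consistent tagging.

NO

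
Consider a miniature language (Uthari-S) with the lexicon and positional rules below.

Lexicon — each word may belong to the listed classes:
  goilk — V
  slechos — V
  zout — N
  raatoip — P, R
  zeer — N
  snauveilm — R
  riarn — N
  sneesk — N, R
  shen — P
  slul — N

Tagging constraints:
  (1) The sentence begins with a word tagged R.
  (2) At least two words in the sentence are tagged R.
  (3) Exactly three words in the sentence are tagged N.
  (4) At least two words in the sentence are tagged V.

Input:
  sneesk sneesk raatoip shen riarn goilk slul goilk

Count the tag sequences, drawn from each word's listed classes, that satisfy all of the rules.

1

Candidates per position — 1:sneesk {N,R}; 2:sneesk {N,R}; 3:raatoip {P,R}; 4:shen {P}; 5:riarn {N}; 6:goilk {V}; 7:slul {N}; 8:goilk {V}.
There are 8 candidate sequences in total.
The sequences that satisfy every rule: R N R P N V N V.
Count = 1.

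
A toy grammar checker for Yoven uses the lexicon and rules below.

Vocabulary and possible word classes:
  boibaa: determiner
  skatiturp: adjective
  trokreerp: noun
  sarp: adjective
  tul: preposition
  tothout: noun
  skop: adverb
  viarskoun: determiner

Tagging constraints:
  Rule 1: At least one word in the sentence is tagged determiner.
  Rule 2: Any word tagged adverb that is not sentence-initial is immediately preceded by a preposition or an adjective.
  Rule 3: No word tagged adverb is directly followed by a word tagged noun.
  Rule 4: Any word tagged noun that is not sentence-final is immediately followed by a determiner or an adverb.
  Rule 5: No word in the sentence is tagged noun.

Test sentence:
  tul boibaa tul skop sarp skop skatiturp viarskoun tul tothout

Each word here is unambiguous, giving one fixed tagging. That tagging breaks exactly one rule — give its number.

5

Fixed tagging: preposition determiner preposition adverb adjective adverb adjective determiner preposition noun.
Applying the rules: R1 ✓, R2 ✓, R3 ✓, R4 ✓, R5 ✗.
Only rule 5 fails.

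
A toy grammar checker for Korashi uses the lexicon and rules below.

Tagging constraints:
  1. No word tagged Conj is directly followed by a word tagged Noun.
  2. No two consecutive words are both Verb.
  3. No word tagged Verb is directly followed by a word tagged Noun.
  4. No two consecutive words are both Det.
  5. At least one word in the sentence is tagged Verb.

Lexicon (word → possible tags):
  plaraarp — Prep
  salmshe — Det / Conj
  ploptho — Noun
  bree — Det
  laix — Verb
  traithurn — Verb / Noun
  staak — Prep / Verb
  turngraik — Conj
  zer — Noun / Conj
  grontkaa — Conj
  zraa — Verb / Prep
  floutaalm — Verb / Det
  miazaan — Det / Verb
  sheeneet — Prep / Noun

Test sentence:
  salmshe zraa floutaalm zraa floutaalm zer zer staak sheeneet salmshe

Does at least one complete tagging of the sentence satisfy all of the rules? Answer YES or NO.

YES

Candidates per position — 1:salmshe {Det,Conj}; 2:zraa {Verb,Prep}; 3:floutaalm {Verb,Det}; 4:zraa {Verb,Prep}; 5:floutaalm {Verb,Det}; 6:zer {Noun,Conj}; 7:zer {Noun,Conj}; 8:staak {Prep,Verb}; 9:sheeneet {Prep,Noun}; 10:salmshe {Det,Conj}.
One satisfying assignment: Conj Prep Det Prep Det Conj Conj Verb Prep Conj.
Check: rule 1 ✓; rule 2 ✓; rule 3 ✓; rule 4 ✓; rule 5 ✓.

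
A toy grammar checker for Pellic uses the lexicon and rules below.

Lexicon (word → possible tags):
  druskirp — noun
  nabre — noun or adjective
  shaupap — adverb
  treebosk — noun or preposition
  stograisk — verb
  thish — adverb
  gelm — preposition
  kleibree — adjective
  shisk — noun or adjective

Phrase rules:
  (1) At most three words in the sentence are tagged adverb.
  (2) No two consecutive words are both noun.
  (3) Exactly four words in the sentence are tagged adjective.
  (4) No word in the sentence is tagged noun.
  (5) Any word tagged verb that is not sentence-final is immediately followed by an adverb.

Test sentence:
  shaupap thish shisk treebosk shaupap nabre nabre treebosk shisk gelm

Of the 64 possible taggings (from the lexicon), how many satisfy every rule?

1

Candidates per position — 1:shaupap {adverb}; 2:thish {adverb}; 3:shisk {noun,adjective}; 4:treebosk {noun,preposition}; 5:shaupap {adverb}; 6:nabre {noun,adjective}; 7:nabre {noun,adjective}; 8:treebosk {noun,preposition}; 9:shisk {noun,adjective}; 10:gelm {preposition}.
There are 64 candidate sequences in total.
The sequences that satisfy every rule: adverb adverb adjective preposition adverb adjective adjective preposition adjective preposition.
Count = 1.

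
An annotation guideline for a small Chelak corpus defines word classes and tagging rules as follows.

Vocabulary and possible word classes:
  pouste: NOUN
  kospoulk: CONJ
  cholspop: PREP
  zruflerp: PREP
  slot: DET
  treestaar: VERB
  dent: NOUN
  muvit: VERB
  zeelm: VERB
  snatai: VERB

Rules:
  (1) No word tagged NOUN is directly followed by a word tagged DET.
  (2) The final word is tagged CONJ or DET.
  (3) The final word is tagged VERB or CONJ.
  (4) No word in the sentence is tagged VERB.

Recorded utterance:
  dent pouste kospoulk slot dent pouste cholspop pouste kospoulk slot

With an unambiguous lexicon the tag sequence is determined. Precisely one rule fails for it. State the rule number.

3

Fixed tagging: NOUN NOUN CONJ DET NOUN NOUN PREP NOUN CONJ DET.
Applying the rules: R1 pass, R2 pass, R3 fail, R4 pass.
Only rule 3 fails.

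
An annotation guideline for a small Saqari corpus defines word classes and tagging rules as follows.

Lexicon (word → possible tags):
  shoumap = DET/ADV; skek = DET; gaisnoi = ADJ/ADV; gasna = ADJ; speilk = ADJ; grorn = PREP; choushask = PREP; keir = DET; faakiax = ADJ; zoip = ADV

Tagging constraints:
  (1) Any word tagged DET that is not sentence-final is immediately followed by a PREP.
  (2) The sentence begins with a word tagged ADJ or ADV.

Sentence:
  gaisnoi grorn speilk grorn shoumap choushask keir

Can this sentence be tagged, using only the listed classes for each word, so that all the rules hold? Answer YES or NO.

YES

Candidates per position — 1:gaisnoi {ADJ,ADV}; 2:grorn {PREP}; 3:speilk {ADJ}; 4:grorn {PREP}; 5:shoumap {DET,ADV}; 6:choushask {PREP}; 7:keir {DET}.
One satisfying assignment: ADJ PREP ADJ PREP DET PREP DET.
Verifying each rule — rule 1 satisfied; rule 2 satisfied.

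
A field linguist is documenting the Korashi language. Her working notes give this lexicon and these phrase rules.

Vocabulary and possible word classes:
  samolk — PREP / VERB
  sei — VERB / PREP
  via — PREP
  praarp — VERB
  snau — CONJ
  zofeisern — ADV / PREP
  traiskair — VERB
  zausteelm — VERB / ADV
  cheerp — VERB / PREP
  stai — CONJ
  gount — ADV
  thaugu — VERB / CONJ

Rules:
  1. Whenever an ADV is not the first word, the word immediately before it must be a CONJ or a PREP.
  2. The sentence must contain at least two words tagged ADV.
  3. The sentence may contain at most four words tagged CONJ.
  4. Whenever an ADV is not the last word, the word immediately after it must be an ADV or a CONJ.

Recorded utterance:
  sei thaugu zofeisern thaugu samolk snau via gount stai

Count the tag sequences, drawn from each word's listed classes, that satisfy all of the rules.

4

Candidates per position — 1:sei {VERB,PREP}; 2:thaugu {VERB,CONJ}; 3:zofeisern {ADV,PREP}; 4:thaugu {VERB,CONJ}; 5:samolk {PREP,VERB}; 6:snau {CONJ}; 7:via {PREP}; 8:gount {ADV}; 9:stai {CONJ}.
There are 32 candidate sequences in total.
The sequences that satisfy every rule: VERB CONJ ADV CONJ PREP CONJ PREP ADV CONJ; VERB CONJ ADV CONJ VERB CONJ PREP ADV CONJ; PREP CONJ ADV CONJ PREP CONJ PREP ADV CONJ; PREP CONJ ADV CONJ VERB CONJ PREP ADV CONJ.
Count = 4.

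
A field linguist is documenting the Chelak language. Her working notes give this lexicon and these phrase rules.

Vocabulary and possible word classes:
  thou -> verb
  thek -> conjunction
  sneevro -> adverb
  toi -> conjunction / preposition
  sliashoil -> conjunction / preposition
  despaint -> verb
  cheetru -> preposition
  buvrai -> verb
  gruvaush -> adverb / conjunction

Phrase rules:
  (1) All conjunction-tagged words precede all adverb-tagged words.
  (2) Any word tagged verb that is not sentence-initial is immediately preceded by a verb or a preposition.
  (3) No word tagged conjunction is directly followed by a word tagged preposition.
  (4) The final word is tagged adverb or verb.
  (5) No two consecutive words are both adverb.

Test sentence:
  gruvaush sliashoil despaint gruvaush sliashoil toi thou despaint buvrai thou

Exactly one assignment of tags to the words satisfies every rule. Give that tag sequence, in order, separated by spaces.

Candidates per position — 1:gruvaush {adverb,conjunction}; 2:sliashoil {conjunction,preposition}; 3:despaint {verb}; 4:gruvaush {adverb,conjunction}; 5:sliashoil {conjunction,preposition}; 6:toi {conjunction,preposition}; 7:thou {verb}; 8:despaint {verb}; 9:buvrai {verb}; 10:thou {verb}.
Position 2: conjunction is ruled out by rule 2; that leaves preposition.
Position 6: conjunction is ruled out by rule 2; that leaves preposition.
Position 1: conjunction is ruled out by rule 3; that leaves adverb.
Position 4: conjunction is ruled out by rule 1; that leaves adverb.
Position 5: conjunction is ruled out by rule 1; that leaves preposition.
That leaves exactly one tagging: adverb preposition verb adverb preposition preposition verb verb verb verb.
Checking: rule 1 satisfied; rule 2 satisfied; rule 3 satisfied; rule 4 satisfied; rule 5 satisfied.

adverb preposition verb adverb preposition preposition verb verb verb verb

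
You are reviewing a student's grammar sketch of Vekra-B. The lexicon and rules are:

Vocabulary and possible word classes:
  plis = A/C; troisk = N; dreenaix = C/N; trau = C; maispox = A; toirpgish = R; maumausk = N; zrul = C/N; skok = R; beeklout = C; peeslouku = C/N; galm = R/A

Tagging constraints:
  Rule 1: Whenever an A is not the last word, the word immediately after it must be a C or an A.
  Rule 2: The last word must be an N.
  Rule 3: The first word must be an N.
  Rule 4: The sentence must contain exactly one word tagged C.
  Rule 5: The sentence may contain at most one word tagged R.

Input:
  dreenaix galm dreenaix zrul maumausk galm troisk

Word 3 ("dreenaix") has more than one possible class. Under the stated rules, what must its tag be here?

Candidates per position — 1:dreenaix {C,N}; 2:galm {R,A}; 3:dreenaix {C,N}; 4:zrul {C,N}; 5:maumausk {N}; 6:galm {R,A}; 7:troisk {N}.
Position 1: tagging it C would leave rule 3 unsatisfiable, so it must be N.
Position 6: tagging it A would leave rule 1 unsatisfiable, so it must be R.
Position 2: tagging it R would leave rule 5 unsatisfiable, so it must be A.
Position 3: tagging it N would leave rule 1 unsatisfiable, so it must be C.
Position 4: tagging it C would leave rule 4 unsatisfiable, so it must be N.
So the tagging must be: N A C N N R N.
Rule-by-rule: rule 1 ✓; rule 2 ✓; rule 3 ✓; rule 4 ✓; rule 5 ✓.

C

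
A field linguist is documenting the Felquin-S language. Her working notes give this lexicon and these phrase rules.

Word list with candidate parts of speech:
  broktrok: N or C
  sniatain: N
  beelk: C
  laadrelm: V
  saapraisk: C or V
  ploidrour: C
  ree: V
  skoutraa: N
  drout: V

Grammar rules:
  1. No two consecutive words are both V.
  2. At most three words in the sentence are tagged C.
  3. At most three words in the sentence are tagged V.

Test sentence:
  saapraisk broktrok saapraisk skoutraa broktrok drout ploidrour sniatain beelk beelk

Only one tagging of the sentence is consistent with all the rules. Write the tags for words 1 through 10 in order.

V N V N N V C N C C

Candidates per position — 1:saapraisk {C,V}; 2:broktrok {N,C}; 3:saapraisk {C,V}; 4:skoutraa {N}; 5:broktrok {N,C}; 6:drout {V}; 7:ploidrour {C}; 8:sniatain {N}; 9:beelk {C}; 10:beelk {C}.
Word 1 cannot be C — rule 2 would then fail for every completion. It is V.
Word 2 cannot be C — rule 2 would then fail for every completion. It is N.
Word 3 cannot be C — rule 2 would then fail for every completion. It is V.
Word 5 cannot be C — rule 2 would then fail for every completion. It is N.
That leaves exactly one tagging: V N V N N V C N C C.
Checking: rule 1 ok; rule 2 ok; rule 3 ok.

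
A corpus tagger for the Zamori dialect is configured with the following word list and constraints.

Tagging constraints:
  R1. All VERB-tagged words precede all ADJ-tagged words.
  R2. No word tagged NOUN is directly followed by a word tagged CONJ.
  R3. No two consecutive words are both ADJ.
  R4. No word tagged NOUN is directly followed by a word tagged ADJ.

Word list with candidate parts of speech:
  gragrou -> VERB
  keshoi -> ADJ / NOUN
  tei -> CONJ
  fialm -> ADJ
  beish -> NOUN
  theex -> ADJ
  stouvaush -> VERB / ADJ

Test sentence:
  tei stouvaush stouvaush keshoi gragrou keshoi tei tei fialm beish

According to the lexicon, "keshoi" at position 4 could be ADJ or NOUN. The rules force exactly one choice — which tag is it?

Candidates per position — 1:tei {CONJ}; 2:stouvaush {VERB,ADJ}; 3:stouvaush {VERB,ADJ}; 4:keshoi {ADJ,NOUN}; 5:gragrou {VERB}; 6:keshoi {ADJ,NOUN}; 7:tei {CONJ}; 8:tei {CONJ}; 9:fialm {ADJ}; 10:beish {NOUN}.
At position 2, choosing ADJ makes rule 1 impossible to satisfy; hence VERB.
At position 3, choosing ADJ makes rule 1 impossible to satisfy; hence VERB.
At position 4, choosing ADJ makes rule 1 impossible to satisfy; hence NOUN.
At position 6, choosing NOUN makes rule 2 impossible to satisfy; hence ADJ.
That leaves exactly one tagging: CONJ VERB VERB NOUN VERB ADJ CONJ CONJ ADJ NOUN.
Checking: rule 1 holds; rule 2 holds; rule 3 holds; rule 4 holds.

NOUN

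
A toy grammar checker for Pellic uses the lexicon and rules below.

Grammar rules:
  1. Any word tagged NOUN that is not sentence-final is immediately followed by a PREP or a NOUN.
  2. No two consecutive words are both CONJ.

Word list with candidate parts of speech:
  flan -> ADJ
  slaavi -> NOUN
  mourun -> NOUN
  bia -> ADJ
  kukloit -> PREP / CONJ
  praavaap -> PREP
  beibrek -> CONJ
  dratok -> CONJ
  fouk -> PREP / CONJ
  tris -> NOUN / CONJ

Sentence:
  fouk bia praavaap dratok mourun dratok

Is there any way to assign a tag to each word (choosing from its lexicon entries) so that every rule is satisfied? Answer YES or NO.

NO

Candidates per position — 1:fouk {PREP,CONJ}; 2:bia {ADJ}; 3:praavaap {PREP}; 4:dratok {CONJ}; 5:mourun {NOUN}; 6:dratok {CONJ}.
Rule 1 cannot be satisfied by any choice of tags from the lexicon.
So there is no consistent tagging.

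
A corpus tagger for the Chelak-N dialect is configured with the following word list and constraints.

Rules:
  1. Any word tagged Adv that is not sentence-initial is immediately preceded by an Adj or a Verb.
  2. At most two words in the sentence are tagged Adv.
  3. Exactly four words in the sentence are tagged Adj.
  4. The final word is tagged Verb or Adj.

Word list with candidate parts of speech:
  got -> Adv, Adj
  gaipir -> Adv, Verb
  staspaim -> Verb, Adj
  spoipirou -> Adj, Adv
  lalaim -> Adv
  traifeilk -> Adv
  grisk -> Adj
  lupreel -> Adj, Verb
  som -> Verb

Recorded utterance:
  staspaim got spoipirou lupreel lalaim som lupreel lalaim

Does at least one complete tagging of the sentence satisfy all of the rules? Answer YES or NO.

NO

Candidates per position — 1:staspaim {Verb,Adj}; 2:got {Adv,Adj}; 3:spoipirou {Adj,Adv}; 4:lupreel {Adj,Verb}; 5:lalaim {Adv}; 6:som {Verb}; 7:lupreel {Adj,Verb}; 8:lalaim {Adv}.
Rule 4 cannot be satisfied by any choice of tags from the lexicon.
So there is no consistent tagging.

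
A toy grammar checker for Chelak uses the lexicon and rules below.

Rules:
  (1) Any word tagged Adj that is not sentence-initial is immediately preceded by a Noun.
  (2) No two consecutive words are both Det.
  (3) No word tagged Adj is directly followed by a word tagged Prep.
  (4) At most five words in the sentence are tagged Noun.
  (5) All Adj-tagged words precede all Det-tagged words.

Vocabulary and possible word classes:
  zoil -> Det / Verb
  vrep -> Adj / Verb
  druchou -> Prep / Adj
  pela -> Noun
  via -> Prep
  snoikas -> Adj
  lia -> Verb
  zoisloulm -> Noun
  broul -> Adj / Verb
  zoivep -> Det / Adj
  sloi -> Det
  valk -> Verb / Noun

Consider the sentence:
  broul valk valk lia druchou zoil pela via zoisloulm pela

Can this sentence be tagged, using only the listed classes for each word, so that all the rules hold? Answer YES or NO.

Candidates per position — 1:broul {Adj,Verb}; 2:valk {Verb,Noun}; 3:valk {Verb,Noun}; 4:lia {Verb}; 5:druchou {Prep,Adj}; 6:zoil {Det,Verb}; 7:pela {Noun}; 8:via {Prep}; 9:zoisloulm {Noun}; 10:pela {Noun}.
One satisfying assignment: Adj Noun Noun Verb Prep Verb Noun Prep Noun Noun.
Check: rule 1 satisfied; rule 2 satisfied; rule 3 satisfied; rule 4 satisfied; rule 5 satisfied.

YES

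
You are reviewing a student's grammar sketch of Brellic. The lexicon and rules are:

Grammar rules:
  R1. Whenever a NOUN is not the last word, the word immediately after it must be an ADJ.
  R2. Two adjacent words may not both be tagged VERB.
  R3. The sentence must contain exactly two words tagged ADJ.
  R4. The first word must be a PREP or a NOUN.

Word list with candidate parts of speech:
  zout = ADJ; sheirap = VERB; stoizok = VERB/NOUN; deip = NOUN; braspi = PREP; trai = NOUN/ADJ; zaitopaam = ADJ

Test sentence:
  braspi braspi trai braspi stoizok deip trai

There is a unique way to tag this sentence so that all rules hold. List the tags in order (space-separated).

Candidates per position — 1:braspi {PREP}; 2:braspi {PREP}; 3:trai {NOUN,ADJ}; 4:braspi {PREP}; 5:stoizok {VERB,NOUN}; 6:deip {NOUN}; 7:trai {NOUN,ADJ}.
Position 3: NOUN is ruled out by rule 1; that leaves ADJ.
Position 5: NOUN is ruled out by rule 1; that leaves VERB.
Position 7: NOUN is ruled out by rule 1; that leaves ADJ.
The only consistent sequence is: PREP PREP ADJ PREP VERB NOUN ADJ.
Verifying each rule — rule 1 holds; rule 2 holds; rule 3 holds; rule 4 holds.

PREP PREP ADJ PREP VERB NOUN ADJ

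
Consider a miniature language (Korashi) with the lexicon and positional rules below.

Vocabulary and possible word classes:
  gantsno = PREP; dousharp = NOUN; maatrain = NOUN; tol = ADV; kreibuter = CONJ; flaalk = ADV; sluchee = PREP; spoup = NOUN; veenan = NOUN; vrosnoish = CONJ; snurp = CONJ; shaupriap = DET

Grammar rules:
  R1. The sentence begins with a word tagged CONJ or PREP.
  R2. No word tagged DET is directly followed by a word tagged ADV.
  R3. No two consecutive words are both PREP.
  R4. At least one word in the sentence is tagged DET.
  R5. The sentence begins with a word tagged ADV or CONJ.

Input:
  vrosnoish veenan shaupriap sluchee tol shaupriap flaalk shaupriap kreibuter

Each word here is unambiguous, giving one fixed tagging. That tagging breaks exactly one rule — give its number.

Fixed tagging: CONJ NOUN DET PREP ADV DET ADV DET CONJ.
Rule check: R1 ok, R2 fails, R3 ok, R4 ok, R5 ok.
Only rule 2 fails.

2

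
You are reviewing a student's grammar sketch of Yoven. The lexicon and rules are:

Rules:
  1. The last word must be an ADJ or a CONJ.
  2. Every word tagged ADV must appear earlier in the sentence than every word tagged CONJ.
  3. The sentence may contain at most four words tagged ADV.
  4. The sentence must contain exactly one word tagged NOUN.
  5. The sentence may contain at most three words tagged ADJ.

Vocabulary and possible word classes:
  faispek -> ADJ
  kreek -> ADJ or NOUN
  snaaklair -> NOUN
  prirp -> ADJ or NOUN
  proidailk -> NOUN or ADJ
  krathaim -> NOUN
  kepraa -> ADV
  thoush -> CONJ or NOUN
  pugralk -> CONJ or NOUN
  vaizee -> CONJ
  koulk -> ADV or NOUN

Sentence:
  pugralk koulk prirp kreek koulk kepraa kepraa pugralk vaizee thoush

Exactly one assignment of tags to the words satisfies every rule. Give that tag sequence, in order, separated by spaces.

Candidates per position — 1:pugralk {CONJ,NOUN}; 2:koulk {ADV,NOUN}; 3:prirp {ADJ,NOUN}; 4:kreek {ADJ,NOUN}; 5:koulk {ADV,NOUN}; 6:kepraa {ADV}; 7:kepraa {ADV}; 8:pugralk {CONJ,NOUN}; 9:vaizee {CONJ}; 10:thoush {CONJ,NOUN}.
Position 1: CONJ is ruled out by rule 2; that leaves NOUN.
Position 2: NOUN is ruled out by rule 4; that leaves ADV.
Position 3: NOUN is ruled out by rule 4; that leaves ADJ.
Position 4: NOUN is ruled out by rule 4; that leaves ADJ.
Position 5: NOUN is ruled out by rule 4; that leaves ADV.
Position 8: NOUN is ruled out by rule 4; that leaves CONJ.
Position 10: NOUN is ruled out by rule 1; that leaves CONJ.
The unique satisfying tagging is: NOUN ADV ADJ ADJ ADV ADV ADV CONJ CONJ CONJ.
Checking: rule 1 satisfied; rule 2 satisfied; rule 3 satisfied; rule 4 satisfied; rule 5 satisfied.

NOUN ADV ADJ ADJ ADV ADV ADV CONJ CONJ CONJ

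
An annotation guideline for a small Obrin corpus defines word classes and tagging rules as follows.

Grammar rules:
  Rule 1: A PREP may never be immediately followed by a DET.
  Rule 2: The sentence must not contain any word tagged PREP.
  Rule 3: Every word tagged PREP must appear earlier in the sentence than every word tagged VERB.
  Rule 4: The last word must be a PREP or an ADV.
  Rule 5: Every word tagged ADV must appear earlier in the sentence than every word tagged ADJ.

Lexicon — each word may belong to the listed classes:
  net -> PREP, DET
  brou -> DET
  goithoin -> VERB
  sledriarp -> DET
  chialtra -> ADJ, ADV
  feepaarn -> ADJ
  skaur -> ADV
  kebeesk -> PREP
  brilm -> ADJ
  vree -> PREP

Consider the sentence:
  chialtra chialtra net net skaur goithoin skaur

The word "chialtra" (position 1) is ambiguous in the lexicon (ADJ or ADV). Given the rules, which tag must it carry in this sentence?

ADV

Candidates per position — 1:chialtra {ADJ,ADV}; 2:chialtra {ADJ,ADV}; 3:net {PREP,DET}; 4:net {PREP,DET}; 5:skaur {ADV}; 6:goithoin {VERB}; 7:skaur {ADV}.
If word 1 were ADJ, no tagging could satisfy rule 5; so word 1 is ADV.
If word 2 were ADJ, no tagging could satisfy rule 5; so word 2 is ADV.
If word 3 were PREP, no tagging could satisfy rule 2; so word 3 is DET.
If word 4 were PREP, no tagging could satisfy rule 2; so word 4 is DET.
So the tagging must be: ADV ADV DET DET ADV VERB ADV.
Rule-by-rule: rule 1 ok; rule 2 ok; rule 3 ok; rule 4 ok; rule 5 ok.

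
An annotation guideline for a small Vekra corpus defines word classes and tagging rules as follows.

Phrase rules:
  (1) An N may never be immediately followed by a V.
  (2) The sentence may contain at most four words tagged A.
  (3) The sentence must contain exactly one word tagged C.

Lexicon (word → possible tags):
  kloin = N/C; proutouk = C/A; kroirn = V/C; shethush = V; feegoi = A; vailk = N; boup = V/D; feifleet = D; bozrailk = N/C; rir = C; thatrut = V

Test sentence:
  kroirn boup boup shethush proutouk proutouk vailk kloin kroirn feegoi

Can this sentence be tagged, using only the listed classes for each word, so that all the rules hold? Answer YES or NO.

YES

Candidates per position — 1:kroirn {V,C}; 2:boup {V,D}; 3:boup {V,D}; 4:shethush {V}; 5:proutouk {C,A}; 6:proutouk {C,A}; 7:vailk {N}; 8:kloin {N,C}; 9:kroirn {V,C}; 10:feegoi {A}.
One satisfying assignment: V D D V A A N C V A.
Check: rule 1 holds; rule 2 holds; rule 3 holds.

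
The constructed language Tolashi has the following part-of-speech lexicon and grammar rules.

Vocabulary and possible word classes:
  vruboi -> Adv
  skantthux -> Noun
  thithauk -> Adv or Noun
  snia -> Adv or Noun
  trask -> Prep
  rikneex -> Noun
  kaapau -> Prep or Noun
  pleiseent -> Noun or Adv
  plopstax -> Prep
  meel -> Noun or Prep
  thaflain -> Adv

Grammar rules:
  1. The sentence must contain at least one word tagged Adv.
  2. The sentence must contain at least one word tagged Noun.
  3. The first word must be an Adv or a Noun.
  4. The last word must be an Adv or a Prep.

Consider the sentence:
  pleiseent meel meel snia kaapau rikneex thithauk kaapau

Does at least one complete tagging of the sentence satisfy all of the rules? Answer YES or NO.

YES

Candidates per position — 1:pleiseent {Noun,Adv}; 2:meel {Noun,Prep}; 3:meel {Noun,Prep}; 4:snia {Adv,Noun}; 5:kaapau {Prep,Noun}; 6:rikneex {Noun}; 7:thithauk {Adv,Noun}; 8:kaapau {Prep,Noun}.
One satisfying assignment: Noun Prep Noun Adv Prep Noun Noun Prep.
Checking: rule 1 holds; rule 2 holds; rule 3 holds; rule 4 holds.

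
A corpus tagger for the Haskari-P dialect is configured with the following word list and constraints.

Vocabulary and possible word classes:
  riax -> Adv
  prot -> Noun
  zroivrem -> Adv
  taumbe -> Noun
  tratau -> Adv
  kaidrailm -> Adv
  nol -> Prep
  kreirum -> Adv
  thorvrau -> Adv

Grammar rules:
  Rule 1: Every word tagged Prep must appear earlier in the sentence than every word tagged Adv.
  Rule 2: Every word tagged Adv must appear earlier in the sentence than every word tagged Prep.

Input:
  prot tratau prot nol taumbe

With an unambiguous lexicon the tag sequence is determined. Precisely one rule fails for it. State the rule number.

Fixed tagging: Noun Adv Noun Prep Noun.
Checking each rule: R1 fails, R2 ok.
Only rule 1 fails.

1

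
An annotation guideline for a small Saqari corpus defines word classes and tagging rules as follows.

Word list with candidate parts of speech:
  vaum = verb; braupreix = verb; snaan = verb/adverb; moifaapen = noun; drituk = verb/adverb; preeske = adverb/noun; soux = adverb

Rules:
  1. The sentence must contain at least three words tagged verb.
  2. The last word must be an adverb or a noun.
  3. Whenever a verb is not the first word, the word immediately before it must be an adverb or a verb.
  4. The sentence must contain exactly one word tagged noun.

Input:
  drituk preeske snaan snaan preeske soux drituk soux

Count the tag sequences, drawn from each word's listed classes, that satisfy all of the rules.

6

Candidates per position — 1:drituk {verb,adverb}; 2:preeske {adverb,noun}; 3:snaan {verb,adverb}; 4:snaan {verb,adverb}; 5:preeske {adverb,noun}; 6:soux {adverb}; 7:drituk {verb,adverb}; 8:soux {adverb}.
There are 64 candidate sequences in total.
Checking each against the rules leaves 6 sequences.
Count = 6.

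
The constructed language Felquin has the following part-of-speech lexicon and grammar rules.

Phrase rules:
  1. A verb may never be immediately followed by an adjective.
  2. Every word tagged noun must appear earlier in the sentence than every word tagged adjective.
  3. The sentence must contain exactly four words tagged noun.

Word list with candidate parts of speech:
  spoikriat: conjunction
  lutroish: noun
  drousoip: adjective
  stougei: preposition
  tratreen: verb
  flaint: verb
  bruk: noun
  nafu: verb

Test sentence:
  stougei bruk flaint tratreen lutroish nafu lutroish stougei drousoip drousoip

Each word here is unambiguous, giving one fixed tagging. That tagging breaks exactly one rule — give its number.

Fixed tagging: preposition noun verb verb noun verb noun preposition adjective adjective.
Rule check: R1 pass, R2 pass, R3 fail.
Only rule 3 fails.

3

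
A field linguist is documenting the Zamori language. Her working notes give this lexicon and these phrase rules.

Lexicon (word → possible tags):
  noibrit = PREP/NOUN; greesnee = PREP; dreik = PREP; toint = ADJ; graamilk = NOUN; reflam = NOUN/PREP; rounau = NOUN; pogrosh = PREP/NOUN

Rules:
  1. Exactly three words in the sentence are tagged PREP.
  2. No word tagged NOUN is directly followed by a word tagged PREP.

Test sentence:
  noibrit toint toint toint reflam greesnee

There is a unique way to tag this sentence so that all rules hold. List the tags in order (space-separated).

Candidates per position — 1:noibrit {PREP,NOUN}; 2:toint {ADJ}; 3:toint {ADJ}; 4:toint {ADJ}; 5:reflam {NOUN,PREP}; 6:greesnee {PREP}.
If word 1 were NOUN, no tagging could satisfy rule 1; so word 1 is PREP.
If word 5 were NOUN, no tagging could satisfy rule 1; so word 5 is PREP.
The unique satisfying tagging is: PREP ADJ ADJ ADJ PREP PREP.
Rule-by-rule: rule 1 holds; rule 2 holds.

PREP ADJ ADJ ADJ PREP PREP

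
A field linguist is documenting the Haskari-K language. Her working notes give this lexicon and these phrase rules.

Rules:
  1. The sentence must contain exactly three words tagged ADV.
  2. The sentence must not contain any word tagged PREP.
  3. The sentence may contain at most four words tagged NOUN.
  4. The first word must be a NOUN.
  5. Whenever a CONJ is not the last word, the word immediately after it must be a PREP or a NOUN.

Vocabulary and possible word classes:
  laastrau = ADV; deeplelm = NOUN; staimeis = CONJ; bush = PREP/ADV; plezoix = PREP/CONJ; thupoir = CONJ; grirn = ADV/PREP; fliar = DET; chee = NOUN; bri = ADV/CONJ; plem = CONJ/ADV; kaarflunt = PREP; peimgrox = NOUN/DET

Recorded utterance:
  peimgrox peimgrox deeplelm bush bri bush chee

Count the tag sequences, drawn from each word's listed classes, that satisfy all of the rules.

Candidates per position — 1:peimgrox {NOUN,DET}; 2:peimgrox {NOUN,DET}; 3:deeplelm {NOUN}; 4:bush {PREP,ADV}; 5:bri {ADV,CONJ}; 6:bush {PREP,ADV}; 7:chee {NOUN}.
There are 32 candidate sequences in total.
The sequences that satisfy every rule: NOUN NOUN NOUN ADV ADV ADV NOUN; NOUN DET NOUN ADV ADV ADV NOUN.
Count = 2.

2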